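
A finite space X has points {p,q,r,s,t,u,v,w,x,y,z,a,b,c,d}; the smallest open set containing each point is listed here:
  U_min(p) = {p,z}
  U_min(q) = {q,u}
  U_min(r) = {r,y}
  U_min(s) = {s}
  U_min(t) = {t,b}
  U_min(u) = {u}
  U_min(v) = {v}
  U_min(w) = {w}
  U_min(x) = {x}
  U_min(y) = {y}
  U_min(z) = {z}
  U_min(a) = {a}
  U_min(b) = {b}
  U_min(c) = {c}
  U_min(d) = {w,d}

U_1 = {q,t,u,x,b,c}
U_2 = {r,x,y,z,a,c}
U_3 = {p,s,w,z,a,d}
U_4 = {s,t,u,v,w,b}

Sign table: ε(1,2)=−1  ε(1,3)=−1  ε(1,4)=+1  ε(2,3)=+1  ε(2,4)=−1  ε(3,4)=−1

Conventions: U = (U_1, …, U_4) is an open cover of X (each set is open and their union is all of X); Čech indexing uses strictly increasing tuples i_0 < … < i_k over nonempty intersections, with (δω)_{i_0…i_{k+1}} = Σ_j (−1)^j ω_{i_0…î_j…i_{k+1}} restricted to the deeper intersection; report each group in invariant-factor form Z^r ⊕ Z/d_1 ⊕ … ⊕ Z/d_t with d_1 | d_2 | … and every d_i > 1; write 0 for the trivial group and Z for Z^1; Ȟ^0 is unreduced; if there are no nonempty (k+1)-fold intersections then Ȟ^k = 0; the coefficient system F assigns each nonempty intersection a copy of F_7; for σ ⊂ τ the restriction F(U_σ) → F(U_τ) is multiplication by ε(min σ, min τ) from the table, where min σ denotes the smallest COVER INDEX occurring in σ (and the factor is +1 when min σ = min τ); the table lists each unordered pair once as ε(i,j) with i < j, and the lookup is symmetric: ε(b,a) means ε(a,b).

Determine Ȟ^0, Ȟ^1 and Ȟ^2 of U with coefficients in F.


nonempty intersections:
  U12={x,c} U14={t,u,b} U23={z,a} U34={s,w}
C dims 4,4; δ0: rk_F7 3
Ȟ^0: (4−3)−0=1 ⇒ Z/7
Ȟ^1: (4−0)−3=1 ⇒ Z/7
Ȟ^2: (0−0)−0=0 ⇒ 0

Ȟ^0 = Z/7,  Ȟ^1 = Z/7,  Ȟ^2 = 0


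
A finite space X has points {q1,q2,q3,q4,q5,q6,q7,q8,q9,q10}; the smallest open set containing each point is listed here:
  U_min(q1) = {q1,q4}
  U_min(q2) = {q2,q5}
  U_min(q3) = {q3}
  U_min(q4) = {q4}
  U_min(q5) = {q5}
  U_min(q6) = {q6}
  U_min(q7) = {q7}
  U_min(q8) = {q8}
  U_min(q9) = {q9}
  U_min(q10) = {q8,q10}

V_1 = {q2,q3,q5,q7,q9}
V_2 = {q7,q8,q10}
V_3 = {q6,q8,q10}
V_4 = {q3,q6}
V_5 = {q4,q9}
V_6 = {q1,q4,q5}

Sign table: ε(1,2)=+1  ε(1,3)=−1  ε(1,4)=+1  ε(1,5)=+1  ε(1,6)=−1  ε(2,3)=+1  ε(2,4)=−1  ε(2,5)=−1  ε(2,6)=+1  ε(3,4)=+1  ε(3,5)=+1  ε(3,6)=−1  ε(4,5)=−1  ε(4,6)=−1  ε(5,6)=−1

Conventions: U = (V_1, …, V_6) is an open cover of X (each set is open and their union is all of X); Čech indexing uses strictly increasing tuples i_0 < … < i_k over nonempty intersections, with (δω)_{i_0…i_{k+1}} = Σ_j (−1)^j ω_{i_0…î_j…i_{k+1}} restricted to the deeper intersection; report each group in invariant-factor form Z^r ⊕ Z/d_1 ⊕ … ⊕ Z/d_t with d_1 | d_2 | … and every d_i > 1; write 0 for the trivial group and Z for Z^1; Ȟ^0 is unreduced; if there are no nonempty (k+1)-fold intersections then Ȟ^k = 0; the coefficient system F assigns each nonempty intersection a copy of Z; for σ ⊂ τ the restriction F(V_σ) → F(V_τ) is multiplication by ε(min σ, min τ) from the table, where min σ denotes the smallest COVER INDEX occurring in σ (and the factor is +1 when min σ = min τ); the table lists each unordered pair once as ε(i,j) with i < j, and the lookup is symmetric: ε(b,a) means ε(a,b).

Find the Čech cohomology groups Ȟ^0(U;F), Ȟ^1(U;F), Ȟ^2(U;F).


Ȟ^0 ≅ Z, Ȟ^1 ≅ Z^2 and Ȟ^2 ≅ 0

cover nerve:
  V12={q7} V14={q3} V15={q9} V16={q5} V23={q8,q10} V34={q6} V56={q4}
C dims 6,7; δ0: rk 5, SNF 1^5
Ȟ^0: (6−5)−0=1 ⇒ Z
Ȟ^1: (7−0)−5=2 ⇒ Z^2
Ȟ^2: (0−0)−0=0 ⇒ 0


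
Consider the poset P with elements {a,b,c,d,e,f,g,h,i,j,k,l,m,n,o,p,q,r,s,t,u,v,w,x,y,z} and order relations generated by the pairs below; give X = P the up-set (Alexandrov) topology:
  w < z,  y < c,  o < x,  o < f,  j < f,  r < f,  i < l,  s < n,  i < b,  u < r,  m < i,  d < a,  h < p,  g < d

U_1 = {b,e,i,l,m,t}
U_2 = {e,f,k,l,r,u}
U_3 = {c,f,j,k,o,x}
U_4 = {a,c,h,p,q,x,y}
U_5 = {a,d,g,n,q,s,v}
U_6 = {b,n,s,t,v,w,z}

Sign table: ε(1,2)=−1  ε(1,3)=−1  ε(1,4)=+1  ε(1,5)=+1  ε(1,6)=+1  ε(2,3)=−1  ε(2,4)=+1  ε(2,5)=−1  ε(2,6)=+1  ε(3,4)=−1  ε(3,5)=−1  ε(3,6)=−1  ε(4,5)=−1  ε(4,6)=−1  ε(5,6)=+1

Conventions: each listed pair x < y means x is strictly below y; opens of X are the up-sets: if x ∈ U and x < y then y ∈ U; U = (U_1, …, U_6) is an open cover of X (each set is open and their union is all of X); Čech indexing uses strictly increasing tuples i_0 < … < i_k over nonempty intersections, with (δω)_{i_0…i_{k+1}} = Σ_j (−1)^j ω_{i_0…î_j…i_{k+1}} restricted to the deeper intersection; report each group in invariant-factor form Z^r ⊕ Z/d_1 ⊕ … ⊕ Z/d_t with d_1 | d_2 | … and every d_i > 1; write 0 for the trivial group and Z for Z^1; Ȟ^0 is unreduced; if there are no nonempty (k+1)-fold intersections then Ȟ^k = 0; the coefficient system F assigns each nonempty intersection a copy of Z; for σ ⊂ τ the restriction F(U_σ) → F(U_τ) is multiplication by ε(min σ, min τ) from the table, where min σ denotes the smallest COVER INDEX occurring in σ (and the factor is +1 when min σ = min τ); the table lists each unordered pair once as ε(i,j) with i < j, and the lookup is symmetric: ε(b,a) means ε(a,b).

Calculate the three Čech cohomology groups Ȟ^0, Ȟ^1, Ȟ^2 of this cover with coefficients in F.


Ȟ^0 ≅ Z, Ȟ^1 ≅ Z and Ȟ^2 ≅ 0

nonempty overlaps:
  U12={e,l} U16={b,t} U23={f,k} U34={c,x} U45={a,q} U56={n,s,v}
C dims 6,6; δ0: rk 5, SNF 1^5
degree 0: 6−5−0 = 1 → Ȟ^0 ≅ Z
degree 1: 6−0−5 = 1 → Ȟ^1 ≅ Z
degree 2: 0−0−0 = 0 → Ȟ^2 ≅ 0


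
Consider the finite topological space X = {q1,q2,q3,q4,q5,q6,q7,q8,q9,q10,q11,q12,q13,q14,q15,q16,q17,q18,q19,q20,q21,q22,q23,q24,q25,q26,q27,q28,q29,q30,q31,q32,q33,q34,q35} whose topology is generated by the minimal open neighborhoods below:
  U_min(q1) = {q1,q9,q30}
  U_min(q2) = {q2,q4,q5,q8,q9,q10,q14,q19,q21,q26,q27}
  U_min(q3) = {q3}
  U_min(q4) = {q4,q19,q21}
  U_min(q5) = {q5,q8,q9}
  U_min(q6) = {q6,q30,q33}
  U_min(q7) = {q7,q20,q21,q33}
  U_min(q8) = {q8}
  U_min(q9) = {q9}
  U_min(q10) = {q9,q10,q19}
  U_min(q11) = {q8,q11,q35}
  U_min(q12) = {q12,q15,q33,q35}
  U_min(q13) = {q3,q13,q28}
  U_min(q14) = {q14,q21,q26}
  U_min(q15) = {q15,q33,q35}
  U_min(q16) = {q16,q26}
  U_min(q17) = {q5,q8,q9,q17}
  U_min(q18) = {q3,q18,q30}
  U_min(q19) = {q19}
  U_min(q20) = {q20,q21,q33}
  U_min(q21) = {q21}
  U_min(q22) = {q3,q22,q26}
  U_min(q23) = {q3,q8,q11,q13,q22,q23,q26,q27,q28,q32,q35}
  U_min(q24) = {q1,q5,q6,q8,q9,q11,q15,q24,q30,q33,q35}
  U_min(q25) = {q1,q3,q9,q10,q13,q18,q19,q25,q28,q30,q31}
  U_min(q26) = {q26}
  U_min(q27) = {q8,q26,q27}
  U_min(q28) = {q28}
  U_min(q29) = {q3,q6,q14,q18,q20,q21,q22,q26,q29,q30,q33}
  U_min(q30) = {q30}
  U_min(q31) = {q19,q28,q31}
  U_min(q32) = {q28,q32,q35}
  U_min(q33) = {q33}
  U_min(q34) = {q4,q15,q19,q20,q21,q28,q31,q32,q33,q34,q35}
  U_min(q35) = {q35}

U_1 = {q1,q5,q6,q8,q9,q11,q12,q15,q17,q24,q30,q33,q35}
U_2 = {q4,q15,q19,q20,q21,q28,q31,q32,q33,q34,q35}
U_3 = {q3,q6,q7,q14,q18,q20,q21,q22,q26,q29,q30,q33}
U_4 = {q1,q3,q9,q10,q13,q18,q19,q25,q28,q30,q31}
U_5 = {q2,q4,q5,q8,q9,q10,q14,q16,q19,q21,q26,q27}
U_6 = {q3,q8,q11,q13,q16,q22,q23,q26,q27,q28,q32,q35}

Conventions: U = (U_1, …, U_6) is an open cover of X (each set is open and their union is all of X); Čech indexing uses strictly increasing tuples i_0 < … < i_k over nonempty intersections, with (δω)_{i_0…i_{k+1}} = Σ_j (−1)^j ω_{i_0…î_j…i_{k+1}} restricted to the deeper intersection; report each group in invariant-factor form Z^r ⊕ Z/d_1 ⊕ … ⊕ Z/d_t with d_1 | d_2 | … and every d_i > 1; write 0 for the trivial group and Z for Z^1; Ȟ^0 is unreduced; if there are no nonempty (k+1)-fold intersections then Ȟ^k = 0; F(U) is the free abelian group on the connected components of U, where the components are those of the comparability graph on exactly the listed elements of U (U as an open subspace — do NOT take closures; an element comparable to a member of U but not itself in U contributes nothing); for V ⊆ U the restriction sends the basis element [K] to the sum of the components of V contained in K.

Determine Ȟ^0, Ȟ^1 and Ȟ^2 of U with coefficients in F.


Ȟ^0 = Z, Ȟ^1 = 0, Ȟ^2 = Z/2

nerve of the cover:
  U12={q15,q33,q35} U13={q6,q30,q33} U14={q1,q9,q30} U15={q5,q8,q9} U16={q8,q11,q35} U23={q20,q21,q33} U24={q19,q28,q31} U25={q4,q19,q21} U26={q28,q32,q35} U34={q3,q18,q30} U35={q14,q21,q26} U36={q3,q22,q26} U45={q9,q10,q19} U46={q3,q13,q28} U56={q8,q16,q26,q27}
  U123={q33} U126={q35} U134={q30} U145={q9} U156={q8} U235={q21} U245={q19} U246={q28} U346={q3} U356={q26}
components per intersection:
  U1: {q1,q5,q6,q8,q9,q11,q12,q15,q17,q24,q30,q33,q35}
  U2: {q4,q15,q19,q20,q21,q28,q31,q32,q33,q34,q35}
  U3: {q3,q6,q7,q14,q18,q20,q21,q22,q26,q29,q30,q33}
  U4: {q1,q3,q9,q10,q13,q18,q19,q25,q28,q30,q31}
  U5: {q2,q4,q5,q8,q9,q10,q14,q16,q19,q21,q26,q27}
  U6: {q3,q8,q11,q13,q16,q22,q23,q26,q27,q28,q32,q35}
  U12: {q15,q33,q35}
  U13: {q6,q30,q33}
  U14: {q1,q9,q30}
  U15: {q5,q8,q9}
  U16: {q8,q11,q35}
  U23: {q20,q21,q33}
  U24: {q19,q28,q31}
  U25: {q4,q19,q21}
  U26: {q28,q32,q35}
  U34: {q3,q18,q30}
  U35: {q14,q21,q26}
  U36: {q3,q22,q26}
  U45: {q9,q10,q19}
  U46: {q3,q13,q28}
  U56: {q8,q16,q26,q27}
  U123: {q33}
  U126: {q35}
  U134: {q30}
  U145: {q9}
  U156: {q8}
  U235: {q21}
  U245: {q19}
  U246: {q28}
  U346: {q3}
  U356: {q26}
C dims 6,15,10; δ0: rk 5, SNF 1^5; δ1: rk 10, SNF 1^9·2
Ȟ^0 = (6 − 5) − 0 = 1, so Ȟ^0 ≅ Z
Ȟ^1 = (15 − 10) − 5 = 0, so Ȟ^1 ≅ 0
Ȟ^2 = (10 − 0) − 10 = 0 plus torsion [2], so Ȟ^2 ≅ Z/2


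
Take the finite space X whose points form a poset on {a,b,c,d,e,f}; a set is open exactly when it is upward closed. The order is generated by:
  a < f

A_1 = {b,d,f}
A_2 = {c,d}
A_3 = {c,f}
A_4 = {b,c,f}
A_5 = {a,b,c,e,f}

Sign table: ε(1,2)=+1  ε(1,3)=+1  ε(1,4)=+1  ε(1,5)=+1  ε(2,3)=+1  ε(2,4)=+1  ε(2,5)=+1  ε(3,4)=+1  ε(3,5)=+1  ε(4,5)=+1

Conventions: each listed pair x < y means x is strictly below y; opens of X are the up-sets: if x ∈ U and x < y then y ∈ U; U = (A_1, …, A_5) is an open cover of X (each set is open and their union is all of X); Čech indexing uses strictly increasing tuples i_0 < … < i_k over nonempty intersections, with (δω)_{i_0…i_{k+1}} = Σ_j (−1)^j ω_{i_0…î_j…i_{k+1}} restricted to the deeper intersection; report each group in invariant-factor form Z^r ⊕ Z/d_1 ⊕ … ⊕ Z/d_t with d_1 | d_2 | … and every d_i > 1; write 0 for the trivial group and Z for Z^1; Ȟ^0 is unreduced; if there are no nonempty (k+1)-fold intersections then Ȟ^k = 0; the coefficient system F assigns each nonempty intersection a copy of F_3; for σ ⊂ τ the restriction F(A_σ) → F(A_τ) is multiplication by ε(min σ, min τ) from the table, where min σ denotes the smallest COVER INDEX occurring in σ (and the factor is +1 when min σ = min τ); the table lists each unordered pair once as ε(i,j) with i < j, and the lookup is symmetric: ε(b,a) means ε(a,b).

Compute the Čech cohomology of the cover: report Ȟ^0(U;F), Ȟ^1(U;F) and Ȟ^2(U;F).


Ȟ^0 = Z/3,  Ȟ^1 = Z/3,  Ȟ^2 = 0

nerve simplices:
  A12={d} A13={f} A14={b,f} A15={b,f} A23={c} A24={c} A25={c} A34={c,f} A35={c,f} A45={b,c,f}
  A134={f} A135={f} A145={b,f} A234={c} A235={c} A245={c} A345={c,f}
  A1345={f} A2345={c}
C dims 5,10,7,2; δ0: rk_F3 4; δ1: rk_F3 5; δ2: rk_F3 2
degree 0: 5−4−0 = 1 → Ȟ^0 ≅ Z/3
degree 1: 10−5−4 = 1 → Ȟ^1 ≅ Z/3
degree 2: 7−2−5 = 0 → Ȟ^2 ≅ 0


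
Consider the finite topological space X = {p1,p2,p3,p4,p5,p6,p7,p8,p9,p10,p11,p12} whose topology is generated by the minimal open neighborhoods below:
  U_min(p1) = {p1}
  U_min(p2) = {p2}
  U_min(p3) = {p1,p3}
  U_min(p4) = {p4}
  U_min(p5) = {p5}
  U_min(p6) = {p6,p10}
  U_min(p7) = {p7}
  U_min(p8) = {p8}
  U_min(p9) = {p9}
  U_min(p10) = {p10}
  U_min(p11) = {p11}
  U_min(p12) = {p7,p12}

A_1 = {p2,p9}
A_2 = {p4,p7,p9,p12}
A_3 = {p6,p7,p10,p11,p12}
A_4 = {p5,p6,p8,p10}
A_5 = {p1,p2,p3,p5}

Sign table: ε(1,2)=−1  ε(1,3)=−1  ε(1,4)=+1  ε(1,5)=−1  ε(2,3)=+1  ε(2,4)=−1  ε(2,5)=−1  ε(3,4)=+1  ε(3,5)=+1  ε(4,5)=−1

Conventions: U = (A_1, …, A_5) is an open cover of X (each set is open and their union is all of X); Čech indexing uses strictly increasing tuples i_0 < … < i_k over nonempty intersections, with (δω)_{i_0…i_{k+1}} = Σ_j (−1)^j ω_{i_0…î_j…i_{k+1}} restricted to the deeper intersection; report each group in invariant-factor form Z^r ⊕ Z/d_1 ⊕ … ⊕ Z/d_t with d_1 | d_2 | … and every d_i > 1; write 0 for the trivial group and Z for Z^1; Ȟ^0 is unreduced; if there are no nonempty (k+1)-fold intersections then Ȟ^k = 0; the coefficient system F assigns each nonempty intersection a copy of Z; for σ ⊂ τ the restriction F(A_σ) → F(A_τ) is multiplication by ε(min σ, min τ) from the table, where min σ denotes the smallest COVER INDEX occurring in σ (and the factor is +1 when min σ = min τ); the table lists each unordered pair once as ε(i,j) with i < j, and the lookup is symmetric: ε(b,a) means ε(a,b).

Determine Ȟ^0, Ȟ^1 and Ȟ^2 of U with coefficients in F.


Ȟ^0 = 0; Ȟ^1 = Z/2; Ȟ^2 = 0

nonempty intersections:
  A12={p9} A15={p2} A23={p7,p12} A34={p6,p10} A45={p5}
C dims 5,5; δ0: rk 5, SNF 1^4·2
Ȟ^0: (5−5)−0=0 ⇒ 0
Ȟ^1: (5−0)−5=0 plus torsion [2] ⇒ Z/2
Ȟ^2: (0−0)−0=0 ⇒ 0


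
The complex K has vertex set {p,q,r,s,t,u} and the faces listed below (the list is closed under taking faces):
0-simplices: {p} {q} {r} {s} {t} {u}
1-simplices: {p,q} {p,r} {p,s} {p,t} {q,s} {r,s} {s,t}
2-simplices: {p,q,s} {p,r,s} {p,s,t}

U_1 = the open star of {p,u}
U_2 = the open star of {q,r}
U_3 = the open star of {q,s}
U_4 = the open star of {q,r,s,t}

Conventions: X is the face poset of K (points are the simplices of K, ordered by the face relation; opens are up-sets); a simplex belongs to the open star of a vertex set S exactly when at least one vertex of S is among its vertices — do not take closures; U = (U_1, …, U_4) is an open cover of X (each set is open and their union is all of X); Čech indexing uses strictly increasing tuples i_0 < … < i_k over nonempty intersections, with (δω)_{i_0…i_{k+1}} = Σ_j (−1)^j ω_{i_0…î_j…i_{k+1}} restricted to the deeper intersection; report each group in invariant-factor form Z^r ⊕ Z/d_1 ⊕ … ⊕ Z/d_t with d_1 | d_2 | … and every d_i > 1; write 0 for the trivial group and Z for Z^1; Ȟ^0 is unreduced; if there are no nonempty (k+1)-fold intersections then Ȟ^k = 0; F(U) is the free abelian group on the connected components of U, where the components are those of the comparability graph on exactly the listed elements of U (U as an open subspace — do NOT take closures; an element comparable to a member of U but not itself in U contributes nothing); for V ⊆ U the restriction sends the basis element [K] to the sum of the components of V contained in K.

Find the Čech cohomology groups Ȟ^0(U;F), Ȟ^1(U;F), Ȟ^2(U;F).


nerve simplices:
  U1={{p},{u},{p,q},{p,r},{p,s},{p,t},{p,q,s},{p,r,s},{p,s,t}} U2={{q},{r},{p,q},{p,r},{q,s},{r,s},{p,q,s},{p,r,s}} U3={{q},{s},{p,q},{p,s},{q,s},{r,s},{s,t},{p,q,s},{p,r,s},{p,s,t}} U4={{q},{r},{s},{t},{p,q},{p,r},{p,s},{p,t},{q,s},{r,s},{s,t},{p,q,s},{p,r,s},{p,s,t}}
  U12={{p,q},{p,r},{p,q,s},{p,r,s}} U13={{p,q},{p,s},{p,q,s},{p,r,s},{p,s,t}} U14={{p,q},{p,r},{p,s},{p,t},{p,q,s},{p,r,s},{p,s,t}} U23={{q},{p,q},{q,s},{r,s},{p,q,s},{p,r,s}} U24={{q},{r},{p,q},{p,r},{q,s},{r,s},{p,q,s},{p,r,s}} U34={{q},{s},{p,q},{p,s},{q,s},{r,s},{s,t},{p,q,s},{p,r,s},{p,s,t}}
  U123={{p,q},{p,q,s},{p,r,s}} U124={{p,q},{p,r},{p,q,s},{p,r,s}} U134={{p,q},{p,s},{p,q,s},{p,r,s},{p,s,t}} U234={{q},{p,q},{q,s},{r,s},{p,q,s},{p,r,s}}
  U1234={{p,q},{p,q,s},{p,r,s}}
components per intersection:
  U1: {{p},{p,q},{p,r},{p,s},{p,t},{p,q,s},{p,r,s},{p,s,t}} {{u}}
  U2: {{q},{p,q},{q,s},{p,q,s}} {{r},{p,r},{r,s},{p,r,s}}
  U3: {{q},{s},{p,q},{p,s},{q,s},{r,s},{s,t},{p,q,s},{p,r,s},{p,s,t}}
  U4: {{q},{r},{s},{t},{p,q},{p,r},{p,s},{p,t},{q,s},{r,s},{s,t},{p,q,s},{p,r,s},{p,s,t}}
  U12: {{p,q},{p,q,s}} {{p,r},{p,r,s}}
  U13: {{p,q},{p,s},{p,q,s},{p,r,s},{p,s,t}}
  U14: {{p,q},{p,r},{p,s},{p,t},{p,q,s},{p,r,s},{p,s,t}}
  U23: {{q},{p,q},{q,s},{p,q,s}} {{r,s},{p,r,s}}
  U24: {{q},{p,q},{q,s},{p,q,s}} {{r},{p,r},{r,s},{p,r,s}}
  U34: {{q},{s},{p,q},{p,s},{q,s},{r,s},{s,t},{p,q,s},{p,r,s},{p,s,t}}
  U123: {{p,q},{p,q,s}} {{p,r,s}}
  U124: {{p,q},{p,q,s}} {{p,r},{p,r,s}}
  U134: {{p,q},{p,s},{p,q,s},{p,r,s},{p,s,t}}
  U234: {{q},{p,q},{q,s},{p,q,s}} {{r,s},{p,r,s}}
  U1234: {{p,q},{p,q,s}} {{p,r,s}}
C dims 6,9,7,2; δ0: rk 4, SNF 1^4; δ1: rk 5, SNF 1^5; δ2: rk 2, SNF 1^2
degree 0: 6−4−0 = 2 → Ȟ^0 ≅ Z^2
degree 1: 9−5−4 = 0 → Ȟ^1 ≅ 0
degree 2: 7−2−5 = 0 → Ȟ^2 ≅ 0

Ȟ^0 ≅ Z^2, Ȟ^1 ≅ 0 and Ȟ^2 ≅ 0


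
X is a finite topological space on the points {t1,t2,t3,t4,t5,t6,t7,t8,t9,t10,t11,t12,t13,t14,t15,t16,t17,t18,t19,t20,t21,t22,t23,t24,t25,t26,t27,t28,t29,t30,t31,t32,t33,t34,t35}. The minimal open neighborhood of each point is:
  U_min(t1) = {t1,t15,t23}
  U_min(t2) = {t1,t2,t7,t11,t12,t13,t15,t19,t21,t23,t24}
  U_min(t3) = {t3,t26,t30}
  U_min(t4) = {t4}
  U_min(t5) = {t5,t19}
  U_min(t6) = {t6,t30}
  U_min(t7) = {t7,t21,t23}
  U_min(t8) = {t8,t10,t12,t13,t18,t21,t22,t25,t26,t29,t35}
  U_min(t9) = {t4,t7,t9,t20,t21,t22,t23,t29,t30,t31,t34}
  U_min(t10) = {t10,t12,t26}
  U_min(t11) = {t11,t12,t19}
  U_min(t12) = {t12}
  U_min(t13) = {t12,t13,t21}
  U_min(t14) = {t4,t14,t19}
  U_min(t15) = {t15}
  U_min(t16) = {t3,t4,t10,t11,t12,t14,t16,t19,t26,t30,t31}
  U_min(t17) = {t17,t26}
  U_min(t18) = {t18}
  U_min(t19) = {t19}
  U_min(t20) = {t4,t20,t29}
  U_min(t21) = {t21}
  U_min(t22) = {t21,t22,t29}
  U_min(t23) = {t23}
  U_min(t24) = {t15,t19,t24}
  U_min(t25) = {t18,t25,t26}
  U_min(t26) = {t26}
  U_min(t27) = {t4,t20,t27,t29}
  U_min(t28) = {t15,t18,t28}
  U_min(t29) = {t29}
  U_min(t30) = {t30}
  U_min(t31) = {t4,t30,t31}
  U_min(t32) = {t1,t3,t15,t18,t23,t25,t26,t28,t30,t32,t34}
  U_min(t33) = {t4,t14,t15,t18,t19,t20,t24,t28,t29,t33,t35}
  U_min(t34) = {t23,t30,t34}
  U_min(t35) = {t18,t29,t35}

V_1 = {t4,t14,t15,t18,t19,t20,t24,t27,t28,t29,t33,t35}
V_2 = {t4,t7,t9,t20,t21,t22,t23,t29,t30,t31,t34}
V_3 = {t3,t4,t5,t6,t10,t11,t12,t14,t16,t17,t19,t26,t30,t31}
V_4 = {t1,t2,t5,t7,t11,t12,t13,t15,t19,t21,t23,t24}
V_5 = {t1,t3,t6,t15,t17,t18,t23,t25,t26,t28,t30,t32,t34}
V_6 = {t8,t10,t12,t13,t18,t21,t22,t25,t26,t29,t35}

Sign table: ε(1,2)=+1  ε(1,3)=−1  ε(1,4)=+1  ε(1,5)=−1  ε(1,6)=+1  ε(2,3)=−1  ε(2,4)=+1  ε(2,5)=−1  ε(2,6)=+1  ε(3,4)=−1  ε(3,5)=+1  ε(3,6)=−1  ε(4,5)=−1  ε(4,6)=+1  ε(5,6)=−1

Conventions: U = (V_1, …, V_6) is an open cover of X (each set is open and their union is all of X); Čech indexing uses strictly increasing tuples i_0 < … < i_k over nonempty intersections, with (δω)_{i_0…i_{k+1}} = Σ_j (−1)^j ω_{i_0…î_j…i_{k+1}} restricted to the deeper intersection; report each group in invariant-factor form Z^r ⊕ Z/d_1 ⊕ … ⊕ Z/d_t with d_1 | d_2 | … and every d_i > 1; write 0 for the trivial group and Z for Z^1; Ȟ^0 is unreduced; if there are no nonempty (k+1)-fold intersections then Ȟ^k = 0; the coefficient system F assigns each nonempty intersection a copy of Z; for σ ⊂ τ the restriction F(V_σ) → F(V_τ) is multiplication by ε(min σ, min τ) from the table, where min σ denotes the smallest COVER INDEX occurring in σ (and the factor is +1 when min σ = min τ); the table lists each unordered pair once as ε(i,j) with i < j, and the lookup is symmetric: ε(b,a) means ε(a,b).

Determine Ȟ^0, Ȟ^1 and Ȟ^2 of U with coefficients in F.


Ȟ^0 = Z, Ȟ^1 = 0, Ȟ^2 = Z/2

nonempty intersections:
  V12={t4,t20,t29} V13={t4,t14,t19} V14={t15,t19,t24} V15={t15,t18,t28} V16={t18,t29,t35} V23={t4,t30,t31} V24={t7,t21,t23} V25={t23,t30,t34} V26={t21,t22,t29} V34={t5,t11,t12,t19} V35={t3,t6,t17,t26,t30} V36={t10,t12,t26} V45={t1,t15,t23} V46={t12,t13,t21} V56={t18,t25,t26}
  V123={t4} V126={t29} V134={t19} V145={t15} V156={t18} V235={t30} V245={t23} V246={t21} V346={t12} V356={t26}
C dims 6,15,10; δ0: rk 5, SNF 1^5; δ1: rk 10, SNF 1^9·2
Ȟ^0: (6−5)−0=1 ⇒ Z
Ȟ^1: (15−10)−5=0 ⇒ 0
Ȟ^2: (10−0)−10=0 plus torsion [2] ⇒ Z/2


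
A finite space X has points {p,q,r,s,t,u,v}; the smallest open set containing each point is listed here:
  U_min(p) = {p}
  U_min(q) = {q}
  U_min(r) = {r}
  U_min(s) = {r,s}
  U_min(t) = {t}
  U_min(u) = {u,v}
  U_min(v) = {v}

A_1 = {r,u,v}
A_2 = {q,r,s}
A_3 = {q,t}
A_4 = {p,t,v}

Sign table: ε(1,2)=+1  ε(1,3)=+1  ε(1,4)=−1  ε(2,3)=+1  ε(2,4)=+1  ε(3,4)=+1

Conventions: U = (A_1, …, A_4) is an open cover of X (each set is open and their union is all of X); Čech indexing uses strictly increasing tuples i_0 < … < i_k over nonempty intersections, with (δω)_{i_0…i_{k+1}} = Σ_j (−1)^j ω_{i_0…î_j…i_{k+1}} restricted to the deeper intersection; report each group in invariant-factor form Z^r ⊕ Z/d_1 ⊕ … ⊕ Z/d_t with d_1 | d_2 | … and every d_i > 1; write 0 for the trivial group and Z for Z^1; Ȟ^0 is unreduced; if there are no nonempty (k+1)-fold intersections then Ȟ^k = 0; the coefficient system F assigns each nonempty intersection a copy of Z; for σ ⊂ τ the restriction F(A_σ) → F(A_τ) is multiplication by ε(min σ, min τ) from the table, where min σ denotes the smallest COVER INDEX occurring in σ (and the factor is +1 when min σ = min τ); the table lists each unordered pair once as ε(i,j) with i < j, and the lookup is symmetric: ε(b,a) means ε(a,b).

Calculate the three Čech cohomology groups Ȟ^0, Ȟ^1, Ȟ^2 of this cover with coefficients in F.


Ȟ^0 ≅ 0,  Ȟ^1 ≅ Z/2,  Ȟ^2 ≅ 0

nerve of the cover:
  A12={r} A14={v} A23={q} A34={t}
C dims 4,4; δ0: rk 4, SNF 1^3·2
Ȟ^0 = (4 − 4) − 0 = 0, so Ȟ^0 ≅ 0
Ȟ^1 = (4 − 0) − 4 = 0 plus torsion [2], so Ȟ^1 ≅ Z/2
Ȟ^2 = (0 − 0) − 0 = 0, so Ȟ^2 ≅ 0


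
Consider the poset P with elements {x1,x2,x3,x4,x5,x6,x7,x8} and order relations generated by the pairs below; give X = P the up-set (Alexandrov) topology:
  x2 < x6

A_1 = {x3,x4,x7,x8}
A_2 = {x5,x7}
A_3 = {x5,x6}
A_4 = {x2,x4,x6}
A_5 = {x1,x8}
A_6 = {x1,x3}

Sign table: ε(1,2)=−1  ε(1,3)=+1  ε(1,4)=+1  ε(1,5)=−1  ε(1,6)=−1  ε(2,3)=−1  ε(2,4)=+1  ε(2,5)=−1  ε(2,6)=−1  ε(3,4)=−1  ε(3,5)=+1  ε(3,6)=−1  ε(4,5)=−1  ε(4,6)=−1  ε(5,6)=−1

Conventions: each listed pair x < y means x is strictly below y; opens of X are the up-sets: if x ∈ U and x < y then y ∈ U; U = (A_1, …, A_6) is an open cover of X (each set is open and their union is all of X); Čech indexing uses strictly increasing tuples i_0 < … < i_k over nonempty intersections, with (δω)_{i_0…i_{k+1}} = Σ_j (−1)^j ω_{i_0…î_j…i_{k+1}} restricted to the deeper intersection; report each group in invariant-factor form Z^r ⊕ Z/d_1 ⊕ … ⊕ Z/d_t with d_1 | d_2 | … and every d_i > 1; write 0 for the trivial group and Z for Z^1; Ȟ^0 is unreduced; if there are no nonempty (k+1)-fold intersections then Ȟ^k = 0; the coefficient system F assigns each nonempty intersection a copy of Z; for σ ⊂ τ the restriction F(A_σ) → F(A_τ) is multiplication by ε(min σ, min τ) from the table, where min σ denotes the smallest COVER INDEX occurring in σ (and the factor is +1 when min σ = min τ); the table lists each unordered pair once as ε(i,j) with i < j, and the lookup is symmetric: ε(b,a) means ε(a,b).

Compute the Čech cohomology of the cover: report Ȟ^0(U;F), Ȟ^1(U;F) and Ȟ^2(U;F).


Ȟ^0 = 0,  Ȟ^1 = Z ⊕ Z/2,  Ȟ^2 = 0

cover nerve:
  A12={x7} A14={x4} A15={x8} A16={x3} A23={x5} A34={x6} A56={x1}
C dims 6,7; δ0: rk 6, SNF 1^5·2
Ȟ^0: (6−6)−0=0 ⇒ 0
Ȟ^1: (7−0)−6=1 plus torsion [2] ⇒ Z ⊕ Z/2
Ȟ^2: (0−0)−0=0 ⇒ 0


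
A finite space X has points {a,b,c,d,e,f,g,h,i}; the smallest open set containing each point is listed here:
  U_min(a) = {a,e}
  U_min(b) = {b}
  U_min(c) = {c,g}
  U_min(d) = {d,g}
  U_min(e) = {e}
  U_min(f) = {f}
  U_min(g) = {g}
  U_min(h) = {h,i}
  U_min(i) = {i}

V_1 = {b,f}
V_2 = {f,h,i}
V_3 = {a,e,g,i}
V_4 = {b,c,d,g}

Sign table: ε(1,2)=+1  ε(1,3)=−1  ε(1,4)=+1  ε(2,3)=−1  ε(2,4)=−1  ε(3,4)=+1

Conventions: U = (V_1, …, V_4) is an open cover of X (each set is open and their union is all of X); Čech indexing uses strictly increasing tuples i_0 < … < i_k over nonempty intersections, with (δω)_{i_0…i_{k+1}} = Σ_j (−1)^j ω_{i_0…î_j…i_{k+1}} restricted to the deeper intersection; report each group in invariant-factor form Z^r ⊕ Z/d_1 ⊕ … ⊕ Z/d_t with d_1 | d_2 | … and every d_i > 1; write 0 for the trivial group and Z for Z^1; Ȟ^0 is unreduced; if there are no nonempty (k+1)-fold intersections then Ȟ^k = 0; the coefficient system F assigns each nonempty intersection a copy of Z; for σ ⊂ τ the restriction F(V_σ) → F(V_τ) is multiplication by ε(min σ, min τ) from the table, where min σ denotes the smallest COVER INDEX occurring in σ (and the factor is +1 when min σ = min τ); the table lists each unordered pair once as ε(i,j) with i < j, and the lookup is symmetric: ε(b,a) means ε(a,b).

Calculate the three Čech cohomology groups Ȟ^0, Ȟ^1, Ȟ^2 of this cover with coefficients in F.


Ȟ^0 ≅ 0; Ȟ^1 ≅ Z/2; Ȟ^2 ≅ 0

nonempty overlaps:
  V12={f} V14={b} V23={i} V34={g}
C dims 4,4; δ0: rk 4, SNF 1^3·2
degree 0: 4−4−0 = 0 → Ȟ^0 ≅ 0
degree 1: 4−0−4 = 0 plus torsion [2] → Ȟ^1 ≅ Z/2
degree 2: 0−0−0 = 0 → Ȟ^2 ≅ 0


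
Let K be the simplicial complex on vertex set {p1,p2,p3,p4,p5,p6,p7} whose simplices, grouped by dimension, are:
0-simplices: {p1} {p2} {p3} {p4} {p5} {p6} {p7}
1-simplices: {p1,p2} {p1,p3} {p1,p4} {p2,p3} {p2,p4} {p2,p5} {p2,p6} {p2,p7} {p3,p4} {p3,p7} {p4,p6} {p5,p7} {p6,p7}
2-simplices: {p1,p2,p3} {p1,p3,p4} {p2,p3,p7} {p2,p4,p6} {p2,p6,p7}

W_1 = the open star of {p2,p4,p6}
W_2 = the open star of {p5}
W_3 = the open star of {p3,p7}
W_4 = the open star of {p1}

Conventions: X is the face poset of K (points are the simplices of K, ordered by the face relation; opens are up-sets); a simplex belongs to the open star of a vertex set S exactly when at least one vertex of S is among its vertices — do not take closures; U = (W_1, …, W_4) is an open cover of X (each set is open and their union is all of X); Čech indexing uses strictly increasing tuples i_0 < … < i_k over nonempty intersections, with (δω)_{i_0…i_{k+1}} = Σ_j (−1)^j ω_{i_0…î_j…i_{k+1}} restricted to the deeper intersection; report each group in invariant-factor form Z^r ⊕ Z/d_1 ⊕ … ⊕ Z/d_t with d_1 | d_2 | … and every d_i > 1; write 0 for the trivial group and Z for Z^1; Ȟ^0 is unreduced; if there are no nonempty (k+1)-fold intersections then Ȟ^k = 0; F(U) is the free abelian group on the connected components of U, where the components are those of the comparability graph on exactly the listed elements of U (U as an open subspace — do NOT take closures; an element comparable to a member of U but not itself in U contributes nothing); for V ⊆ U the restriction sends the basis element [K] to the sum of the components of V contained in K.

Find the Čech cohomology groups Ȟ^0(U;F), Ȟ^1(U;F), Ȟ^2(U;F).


nerve simplices:
  W1={{p2},{p4},{p6},{p1,p2},{p1,p4},{p2,p3},{p2,p4},{p2,p5},{p2,p6},{p2,p7},{p3,p4},{p4,p6},{p6,p7},{p1,p2,p3},{p1,p3,p4},{p2,p3,p7},{p2,p4,p6},{p2,p6,p7}} W2={{p5},{p2,p5},{p5,p7}} W3={{p3},{p7},{p1,p3},{p2,p3},{p2,p7},{p3,p4},{p3,p7},{p5,p7},{p6,p7},{p1,p2,p3},{p1,p3,p4},{p2,p3,p7},{p2,p6,p7}} W4={{p1},{p1,p2},{p1,p3},{p1,p4},{p1,p2,p3},{p1,p3,p4}}
  W12={{p2,p5}} W13={{p2,p3},{p2,p7},{p3,p4},{p6,p7},{p1,p2,p3},{p1,p3,p4},{p2,p3,p7},{p2,p6,p7}} W14={{p1,p2},{p1,p4},{p1,p2,p3},{p1,p3,p4}} W23={{p5,p7}} W34={{p1,p3},{p1,p2,p3},{p1,p3,p4}}
  W134={{p1,p2,p3},{p1,p3,p4}}
components per intersection:
  W1: {{p2},{p4},{p6},{p1,p2},{p1,p4},{p2,p3},{p2,p4},{p2,p5},{p2,p6},{p2,p7},{p3,p4},{p4,p6},{p6,p7},{p1,p2,p3},{p1,p3,p4},{p2,p3,p7},{p2,p4,p6},{p2,p6,p7}}
  W2: {{p5},{p2,p5},{p5,p7}}
  W3: {{p3},{p7},{p1,p3},{p2,p3},{p2,p7},{p3,p4},{p3,p7},{p5,p7},{p6,p7},{p1,p2,p3},{p1,p3,p4},{p2,p3,p7},{p2,p6,p7}}
  W4: {{p1},{p1,p2},{p1,p3},{p1,p4},{p1,p2,p3},{p1,p3,p4}}
  W12: {{p2,p5}}
  W13: {{p2,p3},{p2,p7},{p6,p7},{p1,p2,p3},{p2,p3,p7},{p2,p6,p7}} {{p3,p4},{p1,p3,p4}}
  W14: {{p1,p2},{p1,p2,p3}} {{p1,p4},{p1,p3,p4}}
  W23: {{p5,p7}}
  W34: {{p1,p3},{p1,p2,p3},{p1,p3,p4}}
  W134: {{p1,p2,p3}} {{p1,p3,p4}}
C dims 4,7,2; δ0: rk 3, SNF 1^3; δ1: rk 2, SNF 1^2
degree 0: 4−3−0 = 1 → Ȟ^0 ≅ Z
degree 1: 7−2−3 = 2 → Ȟ^1 ≅ Z^2
degree 2: 2−0−2 = 0 → Ȟ^2 ≅ 0

Ȟ^0 = Z, Ȟ^1 = Z^2 and Ȟ^2 = 0


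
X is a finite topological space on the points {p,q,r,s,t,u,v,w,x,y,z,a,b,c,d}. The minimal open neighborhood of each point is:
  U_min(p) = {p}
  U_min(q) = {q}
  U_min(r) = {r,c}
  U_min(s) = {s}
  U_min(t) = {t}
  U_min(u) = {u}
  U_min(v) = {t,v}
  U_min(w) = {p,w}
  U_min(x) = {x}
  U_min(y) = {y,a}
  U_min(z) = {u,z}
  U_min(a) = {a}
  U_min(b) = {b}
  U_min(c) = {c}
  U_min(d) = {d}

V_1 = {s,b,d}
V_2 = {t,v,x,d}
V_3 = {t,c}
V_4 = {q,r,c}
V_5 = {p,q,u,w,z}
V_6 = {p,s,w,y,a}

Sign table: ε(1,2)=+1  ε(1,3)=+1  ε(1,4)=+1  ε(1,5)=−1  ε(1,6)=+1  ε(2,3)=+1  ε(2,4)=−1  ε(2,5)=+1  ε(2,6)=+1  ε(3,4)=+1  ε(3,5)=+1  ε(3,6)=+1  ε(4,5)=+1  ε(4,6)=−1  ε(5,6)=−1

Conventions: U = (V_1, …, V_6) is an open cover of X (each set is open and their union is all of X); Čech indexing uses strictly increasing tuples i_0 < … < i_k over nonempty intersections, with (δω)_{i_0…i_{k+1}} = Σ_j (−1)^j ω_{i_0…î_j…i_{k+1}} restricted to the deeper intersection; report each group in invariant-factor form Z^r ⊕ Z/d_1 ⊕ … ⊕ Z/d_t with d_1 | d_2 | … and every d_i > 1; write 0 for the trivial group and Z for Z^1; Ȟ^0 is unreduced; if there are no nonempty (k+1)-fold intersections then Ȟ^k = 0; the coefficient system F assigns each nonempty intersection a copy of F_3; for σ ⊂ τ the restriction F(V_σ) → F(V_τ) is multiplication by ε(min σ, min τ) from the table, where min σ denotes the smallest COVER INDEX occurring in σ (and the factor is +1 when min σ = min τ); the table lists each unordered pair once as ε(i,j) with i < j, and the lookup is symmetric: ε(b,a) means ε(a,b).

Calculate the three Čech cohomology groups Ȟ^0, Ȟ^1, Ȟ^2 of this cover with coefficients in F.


nerve of the cover:
  V12={d} V16={s} V23={t} V34={c} V45={q} V56={p,w}
C dims 6,6; δ0: rk_F3 6
Ȟ^0 = (6 − 6) − 0 = 0, so Ȟ^0 ≅ 0
Ȟ^1 = (6 − 0) − 6 = 0, so Ȟ^1 ≅ 0
Ȟ^2 = (0 − 0) − 0 = 0, so Ȟ^2 ≅ 0

Ȟ^0 ≅ 0, Ȟ^1 ≅ 0 and Ȟ^2 ≅ 0


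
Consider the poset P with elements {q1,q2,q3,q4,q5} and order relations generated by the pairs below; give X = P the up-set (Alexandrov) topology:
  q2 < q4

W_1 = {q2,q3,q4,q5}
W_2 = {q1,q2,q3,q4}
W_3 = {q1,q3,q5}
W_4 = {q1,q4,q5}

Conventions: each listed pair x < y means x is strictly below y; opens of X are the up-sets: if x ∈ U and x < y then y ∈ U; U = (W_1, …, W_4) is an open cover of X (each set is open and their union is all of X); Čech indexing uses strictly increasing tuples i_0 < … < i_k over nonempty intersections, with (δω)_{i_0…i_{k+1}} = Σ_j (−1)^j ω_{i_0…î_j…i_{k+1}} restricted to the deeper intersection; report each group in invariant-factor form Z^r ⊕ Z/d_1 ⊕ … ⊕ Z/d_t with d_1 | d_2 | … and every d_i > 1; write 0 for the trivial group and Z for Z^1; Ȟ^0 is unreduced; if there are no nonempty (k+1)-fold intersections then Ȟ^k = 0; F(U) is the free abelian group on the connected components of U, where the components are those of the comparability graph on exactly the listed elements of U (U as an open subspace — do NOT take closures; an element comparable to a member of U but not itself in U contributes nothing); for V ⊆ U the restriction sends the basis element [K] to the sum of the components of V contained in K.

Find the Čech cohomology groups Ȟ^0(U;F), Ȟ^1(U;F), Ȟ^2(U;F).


nerve simplices:
  W12={q2,q3,q4} W13={q3,q5} W14={q4,q5} W23={q1,q3} W24={q1,q4} W34={q1,q5}
  W123={q3} W124={q4} W134={q5} W234={q1}
components per intersection:
  W1: {q2,q4} {q3} {q5}
  W2: {q1} {q2,q4} {q3}
  W3: {q1} {q3} {q5}
  W4: {q1} {q4} {q5}
  W12: {q2,q4} {q3}
  W13: {q3} {q5}
  W14: {q4} {q5}
  W23: {q1} {q3}
  W24: {q1} {q4}
  W34: {q1} {q5}
  W123: {q3}
  W124: {q4}
  W134: {q5}
  W234: {q1}
C dims 12,12,4; δ0: rk 8, SNF 1^8; δ1: rk 4, SNF 1^4
degree 0: 12−8−0 = 4 → Ȟ^0 ≅ Z^4
degree 1: 12−4−8 = 0 → Ȟ^1 ≅ 0
degree 2: 4−0−4 = 0 → Ȟ^2 ≅ 0

Ȟ^0 = Z^4; Ȟ^1 = 0; Ȟ^2 = 0


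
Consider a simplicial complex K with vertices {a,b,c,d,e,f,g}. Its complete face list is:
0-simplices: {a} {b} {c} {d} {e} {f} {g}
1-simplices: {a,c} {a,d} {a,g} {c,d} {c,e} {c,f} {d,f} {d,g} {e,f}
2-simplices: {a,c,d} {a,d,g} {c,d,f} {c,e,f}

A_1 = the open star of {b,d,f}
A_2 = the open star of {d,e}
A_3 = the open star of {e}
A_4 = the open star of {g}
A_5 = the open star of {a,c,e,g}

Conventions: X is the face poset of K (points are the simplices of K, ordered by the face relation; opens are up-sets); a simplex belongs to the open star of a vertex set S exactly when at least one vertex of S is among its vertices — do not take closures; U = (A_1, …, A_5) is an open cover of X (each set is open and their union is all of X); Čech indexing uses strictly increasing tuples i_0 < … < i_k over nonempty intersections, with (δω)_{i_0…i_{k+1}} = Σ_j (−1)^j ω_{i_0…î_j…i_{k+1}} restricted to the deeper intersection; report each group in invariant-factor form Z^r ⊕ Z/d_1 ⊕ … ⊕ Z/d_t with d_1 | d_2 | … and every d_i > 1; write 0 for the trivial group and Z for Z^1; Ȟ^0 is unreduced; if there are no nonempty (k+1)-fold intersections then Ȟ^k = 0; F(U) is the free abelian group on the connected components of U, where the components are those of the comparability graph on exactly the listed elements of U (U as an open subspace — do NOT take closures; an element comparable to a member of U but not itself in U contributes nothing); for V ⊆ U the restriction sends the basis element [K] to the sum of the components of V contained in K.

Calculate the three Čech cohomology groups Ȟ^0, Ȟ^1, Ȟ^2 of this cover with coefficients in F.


nonempty intersections:
  A1={{b},{d},{f},{a,d},{c,d},{c,f},{d,f},{d,g},{e,f},{a,c,d},{a,d,g},{c,d,f},{c,e,f}} A2={{d},{e},{a,d},{c,d},{c,e},{d,f},{d,g},{e,f},{a,c,d},{a,d,g},{c,d,f},{c,e,f}} A3={{e},{c,e},{e,f},{c,e,f}} A4={{g},{a,g},{d,g},{a,d,g}} A5={{a},{c},{e},{g},{a,c},{a,d},{a,g},{c,d},{c,e},{c,f},{d,g},{e,f},{a,c,d},{a,d,g},{c,d,f},{c,e,f}}
  A12={{d},{a,d},{c,d},{d,f},{d,g},{e,f},{a,c,d},{a,d,g},{c,d,f},{c,e,f}} A13={{e,f},{c,e,f}} A14={{d,g},{a,d,g}} A15={{a,d},{c,d},{c,f},{d,g},{e,f},{a,c,d},{a,d,g},{c,d,f},{c,e,f}} A23={{e},{c,e},{e,f},{c,e,f}} A24={{d,g},{a,d,g}} A25={{e},{a,d},{c,d},{c,e},{d,g},{e,f},{a,c,d},{a,d,g},{c,d,f},{c,e,f}} A35={{e},{c,e},{e,f},{c,e,f}} A45={{g},{a,g},{d,g},{a,d,g}}
  A123={{e,f},{c,e,f}} A124={{d,g},{a,d,g}} A125={{a,d},{c,d},{d,g},{e,f},{a,c,d},{a,d,g},{c,d,f},{c,e,f}} A135={{e,f},{c,e,f}} A145={{d,g},{a,d,g}} A235={{e},{c,e},{e,f},{c,e,f}} A245={{d,g},{a,d,g}}
  A1235={{e,f},{c,e,f}} A1245={{d,g},{a,d,g}}
components per intersection:
  A1: {{b}} {{d},{f},{a,d},{c,d},{c,f},{d,f},{d,g},{e,f},{a,c,d},{a,d,g},{c,d,f},{c,e,f}}
  A2: {{d},{a,d},{c,d},{d,f},{d,g},{a,c,d},{a,d,g},{c,d,f}} {{e},{c,e},{e,f},{c,e,f}}
  A3: {{e},{c,e},{e,f},{c,e,f}}
  A4: {{g},{a,g},{d,g},{a,d,g}}
  A5: {{a},{c},{e},{g},{a,c},{a,d},{a,g},{c,d},{c,e},{c,f},{d,g},{e,f},{a,c,d},{a,d,g},{c,d,f},{c,e,f}}
  A12: {{d},{a,d},{c,d},{d,f},{d,g},{a,c,d},{a,d,g},{c,d,f}} {{e,f},{c,e,f}}
  A13: {{e,f},{c,e,f}}
  A14: {{d,g},{a,d,g}}
  A15: {{a,d},{c,d},{c,f},{d,g},{e,f},{a,c,d},{a,d,g},{c,d,f},{c,e,f}}
  A23: {{e},{c,e},{e,f},{c,e,f}}
  A24: {{d,g},{a,d,g}}
  A25: {{e},{c,e},{e,f},{c,e,f}} {{a,d},{c,d},{d,g},{a,c,d},{a,d,g},{c,d,f}}
  A35: {{e},{c,e},{e,f},{c,e,f}}
  A45: {{g},{a,g},{d,g},{a,d,g}}
  A123: {{e,f},{c,e,f}}
  A124: {{d,g},{a,d,g}}
  A125: {{a,d},{c,d},{d,g},{a,c,d},{a,d,g},{c,d,f}} {{e,f},{c,e,f}}
  A135: {{e,f},{c,e,f}}
  A145: {{d,g},{a,d,g}}
  A235: {{e},{c,e},{e,f},{c,e,f}}
  A245: {{d,g},{a,d,g}}
  A1235: {{e,f},{c,e,f}}
  A1245: {{d,g},{a,d,g}}
C dims 7,11,8,2; δ0: rk 5, SNF 1^5; δ1: rk 6, SNF 1^6; δ2: rk 2, SNF 1^2
Ȟ^0: (7−5)−0=2 ⇒ Z^2
Ȟ^1: (11−6)−5=0 ⇒ 0
Ȟ^2: (8−2)−6=0 ⇒ 0

Ȟ^0 ≅ Z^2, Ȟ^1 ≅ 0 and Ȟ^2 ≅ 0


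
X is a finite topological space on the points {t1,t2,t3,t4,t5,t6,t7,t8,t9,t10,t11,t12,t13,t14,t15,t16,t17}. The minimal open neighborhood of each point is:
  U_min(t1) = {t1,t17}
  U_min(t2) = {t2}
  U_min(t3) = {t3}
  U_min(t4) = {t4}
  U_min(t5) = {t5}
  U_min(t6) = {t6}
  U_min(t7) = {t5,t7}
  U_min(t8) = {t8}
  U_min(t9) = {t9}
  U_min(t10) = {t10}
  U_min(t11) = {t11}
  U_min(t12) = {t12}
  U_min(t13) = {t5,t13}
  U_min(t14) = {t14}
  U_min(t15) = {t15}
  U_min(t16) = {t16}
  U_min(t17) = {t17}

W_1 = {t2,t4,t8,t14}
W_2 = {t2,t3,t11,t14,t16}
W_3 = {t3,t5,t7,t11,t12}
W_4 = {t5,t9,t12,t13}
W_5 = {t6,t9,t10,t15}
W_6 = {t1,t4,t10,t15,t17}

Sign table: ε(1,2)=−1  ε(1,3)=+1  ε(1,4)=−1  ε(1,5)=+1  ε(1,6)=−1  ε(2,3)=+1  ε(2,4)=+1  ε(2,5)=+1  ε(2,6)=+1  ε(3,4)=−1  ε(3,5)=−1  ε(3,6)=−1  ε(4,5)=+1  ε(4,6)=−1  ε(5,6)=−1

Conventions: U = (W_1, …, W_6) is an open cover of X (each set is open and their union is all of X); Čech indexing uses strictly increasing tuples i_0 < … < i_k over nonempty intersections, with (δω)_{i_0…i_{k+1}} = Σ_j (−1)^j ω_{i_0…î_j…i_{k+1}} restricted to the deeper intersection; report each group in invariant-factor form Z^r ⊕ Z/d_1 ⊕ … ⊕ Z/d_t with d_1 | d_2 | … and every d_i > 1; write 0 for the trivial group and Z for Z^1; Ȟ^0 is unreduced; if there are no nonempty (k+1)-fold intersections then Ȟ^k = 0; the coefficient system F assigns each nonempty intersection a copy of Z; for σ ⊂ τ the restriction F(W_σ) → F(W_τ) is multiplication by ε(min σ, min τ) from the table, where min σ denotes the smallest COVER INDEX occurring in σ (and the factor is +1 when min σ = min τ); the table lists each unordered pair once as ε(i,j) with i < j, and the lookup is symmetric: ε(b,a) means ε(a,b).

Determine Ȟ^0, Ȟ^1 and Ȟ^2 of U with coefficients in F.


nonempty intersections:
  W12={t2,t14} W16={t4} W23={t3,t11} W34={t5,t12} W45={t9} W56={t10,t15}
C dims 6,6; δ0: rk 5, SNF 1^5
Ȟ^0: (6−5)−0=1 ⇒ Z
Ȟ^1: (6−0)−5=1 ⇒ Z
Ȟ^2: (0−0)−0=0 ⇒ 0

Ȟ^0(U;F) ≅ Z, Ȟ^1(U;F) ≅ Z and Ȟ^2(U;F) ≅ 0


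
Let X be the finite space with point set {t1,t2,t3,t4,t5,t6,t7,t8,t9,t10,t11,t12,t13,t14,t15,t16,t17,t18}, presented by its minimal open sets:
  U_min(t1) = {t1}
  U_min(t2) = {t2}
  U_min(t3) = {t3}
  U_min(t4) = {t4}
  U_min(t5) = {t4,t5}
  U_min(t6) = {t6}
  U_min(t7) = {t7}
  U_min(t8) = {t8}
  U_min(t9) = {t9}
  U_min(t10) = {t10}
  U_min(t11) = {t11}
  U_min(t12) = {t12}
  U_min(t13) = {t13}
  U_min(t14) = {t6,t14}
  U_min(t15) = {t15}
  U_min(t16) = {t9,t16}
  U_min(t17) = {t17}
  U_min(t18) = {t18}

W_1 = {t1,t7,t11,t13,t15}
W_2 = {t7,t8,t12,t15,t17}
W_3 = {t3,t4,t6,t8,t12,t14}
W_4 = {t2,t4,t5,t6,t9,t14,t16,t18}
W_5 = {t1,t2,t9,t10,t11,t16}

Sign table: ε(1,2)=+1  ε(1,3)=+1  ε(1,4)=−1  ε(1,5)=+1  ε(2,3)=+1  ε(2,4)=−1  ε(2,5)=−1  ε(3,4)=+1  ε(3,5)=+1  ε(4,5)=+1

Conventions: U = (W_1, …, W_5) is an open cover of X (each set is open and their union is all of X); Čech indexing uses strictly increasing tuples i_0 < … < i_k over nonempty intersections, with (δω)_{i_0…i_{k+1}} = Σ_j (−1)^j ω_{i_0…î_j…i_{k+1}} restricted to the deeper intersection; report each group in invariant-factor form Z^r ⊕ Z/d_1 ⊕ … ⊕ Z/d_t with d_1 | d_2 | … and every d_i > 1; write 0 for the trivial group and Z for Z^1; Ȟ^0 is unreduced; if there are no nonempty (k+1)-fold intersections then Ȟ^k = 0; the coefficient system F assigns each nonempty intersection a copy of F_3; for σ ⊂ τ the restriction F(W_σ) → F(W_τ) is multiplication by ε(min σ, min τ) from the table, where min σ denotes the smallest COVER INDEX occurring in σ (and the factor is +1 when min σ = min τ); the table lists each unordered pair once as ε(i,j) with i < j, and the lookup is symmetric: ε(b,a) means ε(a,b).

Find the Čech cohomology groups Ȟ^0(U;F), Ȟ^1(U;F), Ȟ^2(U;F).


Ȟ^0 ≅ Z/3, Ȟ^1 ≅ Z/3, Ȟ^2 ≅ 0

cover nerve:
  W12={t7,t15} W15={t1,t11} W23={t8,t12} W34={t4,t6,t14} W45={t2,t9,t16}
C dims 5,5; δ0: rk_F3 4
Ȟ^0: (5−4)−0=1 ⇒ Z/3
Ȟ^1: (5−0)−4=1 ⇒ Z/3
Ȟ^2: (0−0)−0=0 ⇒ 0
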